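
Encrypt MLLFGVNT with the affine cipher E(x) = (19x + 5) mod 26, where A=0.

ZGGWPOSC

M(12): 19·12+5=233≡25 → Z
L(11): 19·11+5=214≡6 → G
L(11): 19·11+5=214≡6 → G
F(5): 19·5+5=100≡22 → W
G(6): 19·6+5=119≡15 → P
V(21): 19·21+5=404≡14 → O
N(13): 19·13+5=252≡18 → S
T(19): 19·19+5=366≡2 → C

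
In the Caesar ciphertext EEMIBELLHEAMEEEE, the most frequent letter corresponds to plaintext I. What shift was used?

22

The most frequent ciphertext letter is E (appears 8 times).
E is position 4; I is position 8.
Shift = -4≡22.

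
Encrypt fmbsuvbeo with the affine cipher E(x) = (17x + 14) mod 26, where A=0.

vkfiqhfes

f(5): 17·5+14=99≡21 → v
m(12): 17·12+14=218≡10 → k
b(1): 17·1+14=31≡5 → f
s(18): 17·18+14=320≡8 → i
u(20): 17·20+14=354≡16 → q
v(21): 17·21+14=371≡7 → h
b(1): 17·1+14=31≡5 → f
e(4): 17·4+14=82≡4 → e
o(14): 17·14+14=252≡18 → s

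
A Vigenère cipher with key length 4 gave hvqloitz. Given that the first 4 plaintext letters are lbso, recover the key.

Subtract each crib letter from the matching ciphertext letter (mod 26):
h(7)−l(11)=-4≡22 → w
v(21)−b(1)=20 → u
q(16)−s(18)=-2≡24 → y
l(11)−o(14)=-3≡23 → x

wuyx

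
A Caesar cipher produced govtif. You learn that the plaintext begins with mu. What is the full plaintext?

From the crib: g(6)−m(12)=-6≡20, so the shift is 20.
Subtract 20 from each ciphertext letter:
g(6): 6−20=-14≡12 → m
o(14): 14−20=-6≡20 → u
v(21): 21−20=1 → b
t(19): 19−20=-1≡25 → z
i(8): 8−20=-12≡14 → o
f(5): 5−20=-15≡11 → l

mubzol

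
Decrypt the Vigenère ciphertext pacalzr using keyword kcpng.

fynnfpp

Repeat the key across the ciphertext: kcpngkc
p(15)−k(10): 5 → f
a(0)−c(2): -2≡24 → y
c(2)−p(15): -13≡13 → n
a(0)−n(13): -13≡13 → n
l(11)−g(6): 5 → f
z(25)−k(10): 15 → p
r(17)−c(2): 15 → p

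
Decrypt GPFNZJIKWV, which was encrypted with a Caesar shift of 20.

G(6): 6−20=-14≡12 → M
P(15): 15−20=-5≡21 → V
F(5): 5−20=-15≡11 → L
N(13): 13−20=-7≡19 → T
Z(25): 25−20=5 → F
J(9): 9−20=-11≡15 → P
I(8): 8−20=-12≡14 → O
K(10): 10−20=-10≡16 → Q
W(22): 22−20=2 → C
V(21): 21−20=1 → B

MVLTFPOQCB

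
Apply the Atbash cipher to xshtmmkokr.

x(23) → c(2)
s(18) → h(7)
h(7) → s(18)
t(19) → g(6)
m(12) → n(13)
m(12) → n(13)
k(10) → p(15)
o(14) → l(11)
k(10) → p(15)
r(17) → i(8)

chsgnnplpi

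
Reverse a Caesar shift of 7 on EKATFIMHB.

XDTMYBFAU

E(4): 4−7=-3≡23 → X
K(10): 10−7=3 → D
A(0): 0−7=-7≡19 → T
T(19): 19−7=12 → M
F(5): 5−7=-2≡24 → Y
I(8): 8−7=1 → B
M(12): 12−7=5 → F
H(7): 7−7=0 → A
B(1): 1−7=-6≡20 → U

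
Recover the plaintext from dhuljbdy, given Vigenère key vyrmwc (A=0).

Repeat the key across the ciphertext: vyrmwcvy
d(3)−v(21): -18≡8 → i
h(7)−y(24): -17≡9 → j
u(20)−r(17): 3 → d
l(11)−m(12): -1≡25 → z
j(9)−w(22): -13≡13 → n
b(1)−c(2): -1≡25 → z
d(3)−v(21): -18≡8 → i
y(24)−y(24): 0 → a

ijdznzia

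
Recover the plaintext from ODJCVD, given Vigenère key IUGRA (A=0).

GJDLVV

Repeat the key across the ciphertext: IUGRAI
O(14)−I(8): 6 → G
D(3)−U(20): -17≡9 → J
J(9)−G(6): 3 → D
C(2)−R(17): -15≡11 → L
V(21)−A(0): 21 → V
D(3)−I(8): -5≡21 → V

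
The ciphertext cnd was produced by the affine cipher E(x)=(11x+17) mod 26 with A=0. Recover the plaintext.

bcu

The inverse of 11 mod 26 is 19, since 11·19=209≡1. Apply D(y)=19·(y−17) mod 26:
c(2): 19·(2−17)=-285≡1 → b
n(13): 19·(13−17)=-76≡2 → c
d(3): 19·(3−17)=-266≡20 → u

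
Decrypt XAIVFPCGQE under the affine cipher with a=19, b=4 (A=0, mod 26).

BISFLREWCA

The inverse of 19 mod 26 is 11, since 19·11=209≡1. Apply D(y)=11·(y−4) mod 26:
X(23): 11·(23−4)=209≡1 → B
A(0): 11·(0−4)=-44≡8 → I
I(8): 11·(8−4)=44≡18 → S
V(21): 11·(21−4)=187≡5 → F
F(5): 11·(5−4)=11 → L
P(15): 11·(15−4)=121≡17 → R
C(2): 11·(2−4)=-22≡4 → E
G(6): 11·(6−4)=22 → W
Q(16): 11·(16−4)=132≡2 → C
E(4): 11·(4−4)=0 → A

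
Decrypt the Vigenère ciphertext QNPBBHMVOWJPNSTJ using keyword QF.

Repeat the key across the ciphertext: QFQFQFQFQFQFQFQF
Q(16)−Q(16): 0 → A
N(13)−F(5): 8 → I
P(15)−Q(16): -1≡25 → Z
B(1)−F(5): -4≡22 → W
B(1)−Q(16): -15≡11 → L
H(7)−F(5): 2 → C
M(12)−Q(16): -4≡22 → W
V(21)−F(5): 16 → Q
O(14)−Q(16): -2≡24 → Y
W(22)−F(5): 17 → R
J(9)−Q(16): -7≡19 → T
P(15)−F(5): 10 → K
N(13)−Q(16): -3≡23 → X
S(18)−F(5): 13 → N
T(19)−Q(16): 3 → D
J(9)−F(5): 4 → E

AIZWLCWQYRTKXNDE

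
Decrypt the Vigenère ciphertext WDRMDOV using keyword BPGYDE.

VOLOAKU

Repeat the key across the ciphertext: BPGYDEB
W(22)−B(1): 21 → V
D(3)−P(15): -12≡14 → O
R(17)−G(6): 11 → L
M(12)−Y(24): -12≡14 → O
D(3)−D(3): 0 → A
O(14)−E(4): 10 → K
V(21)−B(1): 20 → U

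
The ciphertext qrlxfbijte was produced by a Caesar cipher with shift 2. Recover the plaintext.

q(16): 16−2=14 → o
r(17): 17−2=15 → p
l(11): 11−2=9 → j
x(23): 23−2=21 → v
f(5): 5−2=3 → d
b(1): 1−2=-1≡25 → z
i(8): 8−2=6 → g
j(9): 9−2=7 → h
t(19): 19−2=17 → r
e(4): 4−2=2 → c

opjvdzghrc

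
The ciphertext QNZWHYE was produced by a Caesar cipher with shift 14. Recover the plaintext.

Q(16): 16−14=2 → C
N(13): 13−14=-1≡25 → Z
Z(25): 25−14=11 → L
W(22): 22−14=8 → I
H(7): 7−14=-7≡19 → T
Y(24): 24−14=10 → K
E(4): 4−14=-10≡16 → Q

CZLITKQ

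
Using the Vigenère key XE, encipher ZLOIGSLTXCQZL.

Repeat the key across the message: XEXEXEXEXEXEX
Z(25)+X(23): 48≡22 → W
L(11)+E(4): 15 → P
O(14)+X(23): 37≡11 → L
I(8)+E(4): 12 → M
G(6)+X(23): 29≡3 → D
S(18)+E(4): 22 → W
L(11)+X(23): 34≡8 → I
T(19)+E(4): 23 → X
X(23)+X(23): 46≡20 → U
C(2)+E(4): 6 → G
Q(16)+X(23): 39≡13 → N
Z(25)+E(4): 29≡3 → D
L(11)+X(23): 34≡8 → I

WPLMDWIXUGNDI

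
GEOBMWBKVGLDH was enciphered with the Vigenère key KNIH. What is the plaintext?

Repeat the key across the ciphertext: KNIHKNIHKNIHK
G(6)−K(10): -4≡22 → W
E(4)−N(13): -9≡17 → R
O(14)−I(8): 6 → G
B(1)−H(7): -6≡20 → U
M(12)−K(10): 2 → C
W(22)−N(13): 9 → J
B(1)−I(8): -7≡19 → T
K(10)−H(7): 3 → D
V(21)−K(10): 11 → L
G(6)−N(13): -7≡19 → T
L(11)−I(8): 3 → D
D(3)−H(7): -4≡22 → W
H(7)−K(10): -3≡23 → X

WRGUCJTDLTDWX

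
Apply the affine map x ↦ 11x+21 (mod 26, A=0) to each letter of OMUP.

O(14): 11·14+21=175≡19 → T
M(12): 11·12+21=153≡23 → X
U(20): 11·20+21=241≡7 → H
P(15): 11·15+21=186≡4 → E

TXHE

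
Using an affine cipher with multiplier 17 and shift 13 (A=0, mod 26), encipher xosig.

orhtl

x(23): 17·23+13=404≡14 → o
o(14): 17·14+13=251≡17 → r
s(18): 17·18+13=319≡7 → h
i(8): 17·8+13=149≡19 → t
g(6): 17·6+13=115≡11 → l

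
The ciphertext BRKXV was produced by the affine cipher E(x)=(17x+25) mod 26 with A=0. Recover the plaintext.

UYTGM

The inverse of 17 mod 26 is 23, since 17·23=391≡1. Apply D(y)=23·(y−25) mod 26:
B(1): 23·(1−25)=-552≡20 → U
R(17): 23·(17−25)=-184≡24 → Y
K(10): 23·(10−25)=-345≡19 → T
X(23): 23·(23−25)=-46≡6 → G
V(21): 23·(21−25)=-92≡12 → M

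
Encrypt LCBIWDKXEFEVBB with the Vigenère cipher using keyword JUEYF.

Repeat the key across the message: JUEYFJUEYFJUEY
L(11)+J(9): 20 → U
C(2)+U(20): 22 → W
B(1)+E(4): 5 → F
I(8)+Y(24): 32≡6 → G
W(22)+F(5): 27≡1 → B
D(3)+J(9): 12 → M
K(10)+U(20): 30≡4 → E
X(23)+E(4): 27≡1 → B
E(4)+Y(24): 28≡2 → C
F(5)+F(5): 10 → K
E(4)+J(9): 13 → N
V(21)+U(20): 41≡15 → P
B(1)+E(4): 5 → F
B(1)+Y(24): 25 → Z

UWFGBMEBCKNPFZ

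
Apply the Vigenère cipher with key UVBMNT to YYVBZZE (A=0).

Repeat the key across the message: UVBMNTU
Y(24)+U(20): 44≡18 → S
Y(24)+V(21): 45≡19 → T
V(21)+B(1): 22 → W
B(1)+M(12): 13 → N
Z(25)+N(13): 38≡12 → M
Z(25)+T(19): 44≡18 → S
E(4)+U(20): 24 → Y

STWNMSY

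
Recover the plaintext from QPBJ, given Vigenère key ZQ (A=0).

Repeat the key across the ciphertext: ZQZQ
Q(16)−Z(25): -9≡17 → R
P(15)−Q(16): -1≡25 → Z
B(1)−Z(25): -24≡2 → C
J(9)−Q(16): -7≡19 → T

RZCT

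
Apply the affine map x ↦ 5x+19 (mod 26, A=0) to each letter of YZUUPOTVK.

Y(24): 5·24+19=139≡9 → J
Z(25): 5·25+19=144≡14 → O
U(20): 5·20+19=119≡15 → P
U(20): 5·20+19=119≡15 → P
P(15): 5·15+19=94≡16 → Q
O(14): 5·14+19=89≡11 → L
T(19): 5·19+19=114≡10 → K
V(21): 5·21+19=124≡20 → U
K(10): 5·10+19=69≡17 → R

JOPPQLKUR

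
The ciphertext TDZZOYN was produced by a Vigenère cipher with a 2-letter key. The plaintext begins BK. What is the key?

Subtract each crib letter from the matching ciphertext letter (mod 26):
T(19)−B(1)=18 → S
D(3)−K(10)=-7≡19 → T

ST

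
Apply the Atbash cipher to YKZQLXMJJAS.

BPAJOCNQQZH

Y(24) → B(1)
K(10) → P(15)
Z(25) → A(0)
Q(16) → J(9)
L(11) → O(14)
X(23) → C(2)
M(12) → N(13)
J(9) → Q(16)
J(9) → Q(16)
A(0) → Z(25)
S(18) → H(7)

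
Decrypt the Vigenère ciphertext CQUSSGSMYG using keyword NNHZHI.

PDNTLYFZRH

Repeat the key across the ciphertext: NNHZHINNHZ
C(2)−N(13): -11≡15 → P
Q(16)−N(13): 3 → D
U(20)−H(7): 13 → N
S(18)−Z(25): -7≡19 → T
S(18)−H(7): 11 → L
G(6)−I(8): -2≡24 → Y
S(18)−N(13): 5 → F
M(12)−N(13): -1≡25 → Z
Y(24)−H(7): 17 → R
G(6)−Z(25): -19≡7 → H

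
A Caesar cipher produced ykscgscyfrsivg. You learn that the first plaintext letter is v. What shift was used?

From the crib: y(24)−v(21)=3, so the shift is 3.

3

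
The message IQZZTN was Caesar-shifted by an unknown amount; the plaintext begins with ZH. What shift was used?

9

From the crib: I(8)−Z(25)=-17≡9, so the shift is 9.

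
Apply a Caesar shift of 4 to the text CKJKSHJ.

GONOWLN

C(2): 2+4=6 → G
K(10): 10+4=14 → O
J(9): 9+4=13 → N
K(10): 10+4=14 → O
S(18): 18+4=22 → W
H(7): 7+4=11 → L
J(9): 9+4=13 → N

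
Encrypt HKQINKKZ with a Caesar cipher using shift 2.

JMSKPMMB

H(7): 7+2=9 → J
K(10): 10+2=12 → M
Q(16): 16+2=18 → S
I(8): 8+2=10 → K
N(13): 13+2=15 → P
K(10): 10+2=12 → M
K(10): 10+2=12 → M
Z(25): 25+2=27≡1 → B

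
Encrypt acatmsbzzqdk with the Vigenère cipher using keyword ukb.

umbnwtvjaknl

Repeat the key across the message: ukbukbukbukb
a(0)+u(20): 20 → u
c(2)+k(10): 12 → m
a(0)+b(1): 1 → b
t(19)+u(20): 39≡13 → n
m(12)+k(10): 22 → w
s(18)+b(1): 19 → t
b(1)+u(20): 21 → v
z(25)+k(10): 35≡9 → j
z(25)+b(1): 26≡0 → a
q(16)+u(20): 36≡10 → k
d(3)+k(10): 13 → n
k(10)+b(1): 11 → l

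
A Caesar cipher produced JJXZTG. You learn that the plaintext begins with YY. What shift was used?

11

From the crib: J(9)−Y(24)=-15≡11, so the shift is 11.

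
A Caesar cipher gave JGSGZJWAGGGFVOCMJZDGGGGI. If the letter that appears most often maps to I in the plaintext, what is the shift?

24

The most frequent ciphertext letter is G (appears 9 times).
G is position 6; I is position 8.
Shift = -2≡24.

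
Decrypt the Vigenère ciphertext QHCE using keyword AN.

QUCR

Repeat the key across the ciphertext: ANAN
Q(16)−A(0): 16 → Q
H(7)−N(13): -6≡20 → U
C(2)−A(0): 2 → C
E(4)−N(13): -9≡17 → R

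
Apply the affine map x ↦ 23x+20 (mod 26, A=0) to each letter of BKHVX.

B(1): 23·1+20=43≡17 → R
K(10): 23·10+20=250≡16 → Q
H(7): 23·7+20=181≡25 → Z
V(21): 23·21+20=503≡9 → J
X(23): 23·23+20=549≡3 → D

RQZJD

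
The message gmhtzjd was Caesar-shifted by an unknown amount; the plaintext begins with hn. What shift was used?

25

From the crib: g(6)−h(7)=-1≡25, so the shift is 25.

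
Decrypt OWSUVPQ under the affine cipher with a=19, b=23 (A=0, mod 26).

The inverse of 19 mod 26 is 11, since 19·11=209≡1. Apply D(y)=11·(y−23) mod 26:
O(14): 11·(14−23)=-99≡5 → F
W(22): 11·(22−23)=-11≡15 → P
S(18): 11·(18−23)=-55≡23 → X
U(20): 11·(20−23)=-33≡19 → T
V(21): 11·(21−23)=-22≡4 → E
P(15): 11·(15−23)=-88≡16 → Q
Q(16): 11·(16−23)=-77≡1 → B

FPXTEQB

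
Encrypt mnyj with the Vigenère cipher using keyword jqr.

vdps

Repeat the key across the message: jqrj
m(12)+j(9): 21 → v
n(13)+q(16): 29≡3 → d
y(24)+r(17): 41≡15 → p
j(9)+j(9): 18 → s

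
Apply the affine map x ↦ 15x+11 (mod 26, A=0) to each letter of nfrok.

yignf

n(13): 15·13+11=206≡24 → y
f(5): 15·5+11=86≡8 → i
r(17): 15·17+11=266≡6 → g
o(14): 15·14+11=221≡13 → n
k(10): 15·10+11=161≡5 → f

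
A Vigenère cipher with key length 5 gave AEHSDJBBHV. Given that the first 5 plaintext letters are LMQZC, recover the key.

Subtract each crib letter from the matching ciphertext letter (mod 26):
A(0)−L(11)=-11≡15 → P
E(4)−M(12)=-8≡18 → S
H(7)−Q(16)=-9≡17 → R
S(18)−Z(25)=-7≡19 → T
D(3)−C(2)=1 → B

PSRTB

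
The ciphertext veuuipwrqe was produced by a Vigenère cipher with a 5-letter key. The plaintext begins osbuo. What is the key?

Subtract each crib letter from the matching ciphertext letter (mod 26):
v(21)−o(14)=7 → h
e(4)−s(18)=-14≡12 → m
u(20)−b(1)=19 → t
u(20)−u(20)=0 → a
i(8)−o(14)=-6≡20 → u

hmtau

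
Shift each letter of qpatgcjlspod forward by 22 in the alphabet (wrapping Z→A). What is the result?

q(16): 16+22=38≡12 → m
p(15): 15+22=37≡11 → l
a(0): 0+22=22 → w
t(19): 19+22=41≡15 → p
g(6): 6+22=28≡2 → c
c(2): 2+22=24 → y
j(9): 9+22=31≡5 → f
l(11): 11+22=33≡7 → h
s(18): 18+22=40≡14 → o
p(15): 15+22=37≡11 → l
o(14): 14+22=36≡10 → k
d(3): 3+22=25 → z

mlwpcyfholkz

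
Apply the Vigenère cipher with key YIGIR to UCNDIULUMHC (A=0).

Repeat the key across the message: YIGIRYIGIRY
U(20)+Y(24): 44≡18 → S
C(2)+I(8): 10 → K
N(13)+G(6): 19 → T
D(3)+I(8): 11 → L
I(8)+R(17): 25 → Z
U(20)+Y(24): 44≡18 → S
L(11)+I(8): 19 → T
U(20)+G(6): 26≡0 → A
M(12)+I(8): 20 → U
H(7)+R(17): 24 → Y
C(2)+Y(24): 26≡0 → A

SKTLZSTAUYA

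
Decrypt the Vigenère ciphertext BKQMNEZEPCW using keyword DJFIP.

YBLEYBQZHNT

Repeat the key across the ciphertext: DJFIPDJFIPD
B(1)−D(3): -2≡24 → Y
K(10)−J(9): 1 → B
Q(16)−F(5): 11 → L
M(12)−I(8): 4 → E
N(13)−P(15): -2≡24 → Y
E(4)−D(3): 1 → B
Z(25)−J(9): 16 → Q
E(4)−F(5): -1≡25 → Z
P(15)−I(8): 7 → H
C(2)−P(15): -13≡13 → N
W(22)−D(3): 19 → T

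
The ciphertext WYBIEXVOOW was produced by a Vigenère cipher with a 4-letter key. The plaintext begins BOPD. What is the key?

Subtract each crib letter from the matching ciphertext letter (mod 26):
W(22)−B(1)=21 → V
Y(24)−O(14)=10 → K
B(1)−P(15)=-14≡12 → M
I(8)−D(3)=5 → F

VKMF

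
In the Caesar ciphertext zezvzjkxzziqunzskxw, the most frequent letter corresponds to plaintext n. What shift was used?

The most frequent ciphertext letter is z (appears 6 times).
z is position 25; n is position 13.
Shift = 12.

12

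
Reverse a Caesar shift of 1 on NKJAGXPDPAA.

MJIZFWOCOZZ

N(13): 13−1=12 → M
K(10): 10−1=9 → J
J(9): 9−1=8 → I
A(0): 0−1=-1≡25 → Z
G(6): 6−1=5 → F
X(23): 23−1=22 → W
P(15): 15−1=14 → O
D(3): 3−1=2 → C
P(15): 15−1=14 → O
A(0): 0−1=-1≡25 → Z
A(0): 0−1=-1≡25 → Z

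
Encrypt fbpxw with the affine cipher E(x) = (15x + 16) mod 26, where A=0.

f(5): 15·5+16=91≡13 → n
b(1): 15·1+16=31≡5 → f
p(15): 15·15+16=241≡7 → h
x(23): 15·23+16=361≡23 → x
w(22): 15·22+16=346≡8 → i

nfhxi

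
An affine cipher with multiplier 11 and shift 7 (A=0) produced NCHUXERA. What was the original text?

The inverse of 11 mod 26 is 19, since 11·19=209≡1. Apply D(y)=19·(y−7) mod 26:
N(13): 19·(13−7)=114≡10 → K
C(2): 19·(2−7)=-95≡9 → J
H(7): 19·(7−7)=0 → A
U(20): 19·(20−7)=247≡13 → N
X(23): 19·(23−7)=304≡18 → S
E(4): 19·(4−7)=-57≡21 → V
R(17): 19·(17−7)=190≡8 → I
A(0): 19·(0−7)=-133≡23 → X

KJANSVIX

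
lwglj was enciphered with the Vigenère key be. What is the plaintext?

ksfhi

Repeat the key across the ciphertext: bebeb
l(11)−b(1): 10 → k
w(22)−e(4): 18 → s
g(6)−b(1): 5 → f
l(11)−e(4): 7 → h
j(9)−b(1): 8 → i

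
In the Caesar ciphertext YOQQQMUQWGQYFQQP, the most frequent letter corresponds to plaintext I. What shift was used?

8

The most frequent ciphertext letter is Q (appears 7 times).
Q is position 16; I is position 8.
Shift = 8.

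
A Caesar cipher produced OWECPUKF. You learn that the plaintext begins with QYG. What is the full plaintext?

From the crib: O(14)−Q(16)=-2≡24, so the shift is 24.
Subtract 24 from each ciphertext letter:
O(14): 14−24=-10≡16 → Q
W(22): 22−24=-2≡24 → Y
E(4): 4−24=-20≡6 → G
C(2): 2−24=-22≡4 → E
P(15): 15−24=-9≡17 → R
U(20): 20−24=-4≡22 → W
K(10): 10−24=-14≡12 → M
F(5): 5−24=-19≡7 → H

QYGERWMH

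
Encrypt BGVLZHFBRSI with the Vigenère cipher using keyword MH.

Repeat the key across the message: MHMHMHMHMHM
B(1)+M(12): 13 → N
G(6)+H(7): 13 → N
V(21)+M(12): 33≡7 → H
L(11)+H(7): 18 → S
Z(25)+M(12): 37≡11 → L
H(7)+H(7): 14 → O
F(5)+M(12): 17 → R
B(1)+H(7): 8 → I
R(17)+M(12): 29≡3 → D
S(18)+H(7): 25 → Z
I(8)+M(12): 20 → U

NNHSLORIDZU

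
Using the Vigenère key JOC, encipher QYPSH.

Repeat the key across the message: JOCJO
Q(16)+J(9): 25 → Z
Y(24)+O(14): 38≡12 → M
P(15)+C(2): 17 → R
S(18)+J(9): 27≡1 → B
H(7)+O(14): 21 → V

ZMRBV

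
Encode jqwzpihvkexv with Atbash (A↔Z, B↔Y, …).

j(9) → q(16)
q(16) → j(9)
w(22) → d(3)
z(25) → a(0)
p(15) → k(10)
i(8) → r(17)
h(7) → s(18)
v(21) → e(4)
k(10) → p(15)
e(4) → v(21)
x(23) → c(2)
v(21) → e(4)

qjdakrsepvce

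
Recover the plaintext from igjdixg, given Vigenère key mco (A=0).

Repeat the key across the ciphertext: mcomcom
i(8)−m(12): -4≡22 → w
g(6)−c(2): 4 → e
j(9)−o(14): -5≡21 → v
d(3)−m(12): -9≡17 → r
i(8)−c(2): 6 → g
x(23)−o(14): 9 → j
g(6)−m(12): -6≡20 → u

wevrgju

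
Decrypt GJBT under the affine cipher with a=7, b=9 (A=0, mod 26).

The inverse of 7 mod 26 is 15, since 7·15=105≡1. Apply D(y)=15·(y−9) mod 26:
G(6): 15·(6−9)=-45≡7 → H
J(9): 15·(9−9)=0 → A
B(1): 15·(1−9)=-120≡10 → K
T(19): 15·(19−9)=150≡20 → U

HAKU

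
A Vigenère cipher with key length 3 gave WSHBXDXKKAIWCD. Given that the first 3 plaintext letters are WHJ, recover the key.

Subtract each crib letter from the matching ciphertext letter (mod 26):
W(22)−W(22)=0 → A
S(18)−H(7)=11 → L
H(7)−J(9)=-2≡24 → Y

ALY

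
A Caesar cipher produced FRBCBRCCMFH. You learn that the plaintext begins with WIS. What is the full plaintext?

From the crib: F(5)−W(22)=-17≡9, so the shift is 9.
Subtract 9 from each ciphertext letter:
F(5): 5−9=-4≡22 → W
R(17): 17−9=8 → I
B(1): 1−9=-8≡18 → S
C(2): 2−9=-7≡19 → T
B(1): 1−9=-8≡18 → S
R(17): 17−9=8 → I
C(2): 2−9=-7≡19 → T
C(2): 2−9=-7≡19 → T
M(12): 12−9=3 → D
F(5): 5−9=-4≡22 → W
H(7): 7−9=-2≡24 → Y

WISTSITTDWY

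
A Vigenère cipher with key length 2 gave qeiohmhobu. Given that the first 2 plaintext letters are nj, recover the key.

Subtract each crib letter from the matching ciphertext letter (mod 26):
q(16)−n(13)=3 → d
e(4)−j(9)=-5≡21 → v

dv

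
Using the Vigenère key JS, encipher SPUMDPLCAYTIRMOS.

Repeat the key across the message: JSJSJSJSJSJSJSJS
S(18)+J(9): 27≡1 → B
P(15)+S(18): 33≡7 → H
U(20)+J(9): 29≡3 → D
M(12)+S(18): 30≡4 → E
D(3)+J(9): 12 → M
P(15)+S(18): 33≡7 → H
L(11)+J(9): 20 → U
C(2)+S(18): 20 → U
A(0)+J(9): 9 → J
Y(24)+S(18): 42≡16 → Q
T(19)+J(9): 28≡2 → C
I(8)+S(18): 26≡0 → A
R(17)+J(9): 26≡0 → A
M(12)+S(18): 30≡4 → E
O(14)+J(9): 23 → X
S(18)+S(18): 36≡10 → K

BHDEMHUUJQCAAEXK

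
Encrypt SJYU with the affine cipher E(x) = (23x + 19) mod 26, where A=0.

RSZL

S(18): 23·18+19=433≡17 → R
J(9): 23·9+19=226≡18 → S
Y(24): 23·24+19=571≡25 → Z
U(20): 23·20+19=479≡11 → L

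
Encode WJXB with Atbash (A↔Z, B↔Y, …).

DQCY

W(22) → D(3)
J(9) → Q(16)
X(23) → C(2)
B(1) → Y(24)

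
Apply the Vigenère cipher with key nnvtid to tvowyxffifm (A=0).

Repeat the key across the message: nnvtidnnvti
t(19)+n(13): 32≡6 → g
v(21)+n(13): 34≡8 → i
o(14)+v(21): 35≡9 → j
w(22)+t(19): 41≡15 → p
y(24)+i(8): 32≡6 → g
x(23)+d(3): 26≡0 → a
f(5)+n(13): 18 → s
f(5)+n(13): 18 → s
i(8)+v(21): 29≡3 → d
f(5)+t(19): 24 → y
m(12)+i(8): 20 → u

gijpgassdyu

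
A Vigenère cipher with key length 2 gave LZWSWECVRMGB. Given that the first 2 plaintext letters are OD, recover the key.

XW

Subtract each crib letter from the matching ciphertext letter (mod 26):
L(11)−O(14)=-3≡23 → X
Z(25)−D(3)=22 → W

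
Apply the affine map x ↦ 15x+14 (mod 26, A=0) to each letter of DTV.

D(3): 15·3+14=59≡7 → H
T(19): 15·19+14=299≡13 → N
V(21): 15·21+14=329≡17 → R

HNR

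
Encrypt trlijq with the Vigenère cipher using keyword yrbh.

Repeat the key across the message: yrbhyr
t(19)+y(24): 43≡17 → r
r(17)+r(17): 34≡8 → i
l(11)+b(1): 12 → m
i(8)+h(7): 15 → p
j(9)+y(24): 33≡7 → h
q(16)+r(17): 33≡7 → h

rimphh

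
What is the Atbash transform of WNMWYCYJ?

W(22) → D(3)
N(13) → M(12)
M(12) → N(13)
W(22) → D(3)
Y(24) → B(1)
C(2) → X(23)
Y(24) → B(1)
J(9) → Q(16)

DMNDBXBQ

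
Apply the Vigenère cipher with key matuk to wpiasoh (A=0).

ipbucah

Repeat the key across the message: matukma
w(22)+m(12): 34≡8 → i
p(15)+a(0): 15 → p
i(8)+t(19): 27≡1 → b
a(0)+u(20): 20 → u
s(18)+k(10): 28≡2 → c
o(14)+m(12): 26≡0 → a
h(7)+a(0): 7 → h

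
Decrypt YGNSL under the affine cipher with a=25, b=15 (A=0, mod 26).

The inverse of 25 mod 26 is 25, since 25·25=625≡1. Apply D(y)=25·(y−15) mod 26:
Y(24): 25·(24−15)=225≡17 → R
G(6): 25·(6−15)=-225≡9 → J
N(13): 25·(13−15)=-50≡2 → C
S(18): 25·(18−15)=75≡23 → X
L(11): 25·(11−15)=-100≡4 → E

RJCXE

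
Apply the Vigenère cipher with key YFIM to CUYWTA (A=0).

AZGIRF

Repeat the key across the message: YFIMYF
C(2)+Y(24): 26≡0 → A
U(20)+F(5): 25 → Z
Y(24)+I(8): 32≡6 → G
W(22)+M(12): 34≡8 → I
T(19)+Y(24): 43≡17 → R
A(0)+F(5): 5 → F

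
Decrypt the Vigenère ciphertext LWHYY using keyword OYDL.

Repeat the key across the ciphertext: OYDLO
L(11)−O(14): -3≡23 → X
W(22)−Y(24): -2≡24 → Y
H(7)−D(3): 4 → E
Y(24)−L(11): 13 → N
Y(24)−O(14): 10 → K

XYENK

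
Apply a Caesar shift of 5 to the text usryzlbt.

zxwdeqgy

u(20): 20+5=25 → z
s(18): 18+5=23 → x
r(17): 17+5=22 → w
y(24): 24+5=29≡3 → d
z(25): 25+5=30≡4 → e
l(11): 11+5=16 → q
b(1): 1+5=6 → g
t(19): 19+5=24 → y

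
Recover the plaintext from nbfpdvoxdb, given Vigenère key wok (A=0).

Repeat the key across the ciphertext: wokwokwokw
n(13)−w(22): -9≡17 → r
b(1)−o(14): -13≡13 → n
f(5)−k(10): -5≡21 → v
p(15)−w(22): -7≡19 → t
d(3)−o(14): -11≡15 → p
v(21)−k(10): 11 → l
o(14)−w(22): -8≡18 → s
x(23)−o(14): 9 → j
d(3)−k(10): -7≡19 → t
b(1)−w(22): -21≡5 → f

rnvtplsjtf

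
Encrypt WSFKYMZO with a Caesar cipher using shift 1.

XTGLZNAP

W(22): 22+1=23 → X
S(18): 18+1=19 → T
F(5): 5+1=6 → G
K(10): 10+1=11 → L
Y(24): 24+1=25 → Z
M(12): 12+1=13 → N
Z(25): 25+1=26≡0 → A
O(14): 14+1=15 → P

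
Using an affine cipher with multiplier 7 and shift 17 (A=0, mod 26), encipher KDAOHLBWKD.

JMRLOQYPJM

K(10): 7·10+17=87≡9 → J
D(3): 7·3+17=38≡12 → M
A(0): 7·0+17=17 → R
O(14): 7·14+17=115≡11 → L
H(7): 7·7+17=66≡14 → O
L(11): 7·11+17=94≡16 → Q
B(1): 7·1+17=24 → Y
W(22): 7·22+17=171≡15 → P
K(10): 7·10+17=87≡9 → J
D(3): 7·3+17=38≡12 → M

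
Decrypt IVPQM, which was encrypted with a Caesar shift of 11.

I(8): 8−11=-3≡23 → X
V(21): 21−11=10 → K
P(15): 15−11=4 → E
Q(16): 16−11=5 → F
M(12): 12−11=1 → B

XKEFB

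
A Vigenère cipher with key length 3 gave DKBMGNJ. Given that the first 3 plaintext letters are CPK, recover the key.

Subtract each crib letter from the matching ciphertext letter (mod 26):
D(3)−C(2)=1 → B
K(10)−P(15)=-5≡21 → V
B(1)−K(10)=-9≡17 → R

BVR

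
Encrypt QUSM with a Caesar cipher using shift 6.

Q(16): 16+6=22 → W
U(20): 20+6=26≡0 → A
S(18): 18+6=24 → Y
M(12): 12+6=18 → S

WAYS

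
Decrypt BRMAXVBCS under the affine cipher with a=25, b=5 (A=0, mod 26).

The inverse of 25 mod 26 is 25, since 25·25=625≡1. Apply D(y)=25·(y−5) mod 26:
B(1): 25·(1−5)=-100≡4 → E
R(17): 25·(17−5)=300≡14 → O
M(12): 25·(12−5)=175≡19 → T
A(0): 25·(0−5)=-125≡5 → F
X(23): 25·(23−5)=450≡8 → I
V(21): 25·(21−5)=400≡10 → K
B(1): 25·(1−5)=-100≡4 → E
C(2): 25·(2−5)=-75≡3 → D
S(18): 25·(18−5)=325≡13 → N

EOTFIKEDN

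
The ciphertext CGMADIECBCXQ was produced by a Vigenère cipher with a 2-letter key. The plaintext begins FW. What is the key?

Subtract each crib letter from the matching ciphertext letter (mod 26):
C(2)−F(5)=-3≡23 → X
G(6)−W(22)=-16≡10 → K

XK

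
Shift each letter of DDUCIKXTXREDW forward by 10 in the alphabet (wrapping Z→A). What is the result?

NNEMSUHDHBONG

D(3): 3+10=13 → N
D(3): 3+10=13 → N
U(20): 20+10=30≡4 → E
C(2): 2+10=12 → M
I(8): 8+10=18 → S
K(10): 10+10=20 → U
X(23): 23+10=33≡7 → H
T(19): 19+10=29≡3 → D
X(23): 23+10=33≡7 → H
R(17): 17+10=27≡1 → B
E(4): 4+10=14 → O
D(3): 3+10=13 → N
W(22): 22+10=32≡6 → G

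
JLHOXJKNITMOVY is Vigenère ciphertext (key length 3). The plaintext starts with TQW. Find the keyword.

Subtract each crib letter from the matching ciphertext letter (mod 26):
J(9)−T(19)=-10≡16 → Q
L(11)−Q(16)=-5≡21 → V
H(7)−W(22)=-15≡11 → L

QVL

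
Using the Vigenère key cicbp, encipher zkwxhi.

bsyywk

Repeat the key across the message: cicbpc
z(25)+c(2): 27≡1 → b
k(10)+i(8): 18 → s
w(22)+c(2): 24 → y
x(23)+b(1): 24 → y
h(7)+p(15): 22 → w
i(8)+c(2): 10 → k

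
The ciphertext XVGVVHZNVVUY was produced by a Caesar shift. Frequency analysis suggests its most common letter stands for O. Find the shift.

7

The most frequent ciphertext letter is V (appears 5 times).
V is position 21; O is position 14.
Shift = 7.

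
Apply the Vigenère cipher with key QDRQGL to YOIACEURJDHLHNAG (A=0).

ORZQIPKUATNWXQRW

Repeat the key across the message: QDRQGLQDRQGLQDRQ
Y(24)+Q(16): 40≡14 → O
O(14)+D(3): 17 → R
I(8)+R(17): 25 → Z
A(0)+Q(16): 16 → Q
C(2)+G(6): 8 → I
E(4)+L(11): 15 → P
U(20)+Q(16): 36≡10 → K
R(17)+D(3): 20 → U
J(9)+R(17): 26≡0 → A
D(3)+Q(16): 19 → T
H(7)+G(6): 13 → N
L(11)+L(11): 22 → W
H(7)+Q(16): 23 → X
N(13)+D(3): 16 → Q
A(0)+R(17): 17 → R
G(6)+Q(16): 22 → W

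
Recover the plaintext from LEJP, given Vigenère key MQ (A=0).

ZOXZ

Repeat the key across the ciphertext: MQMQ
L(11)−M(12): -1≡25 → Z
E(4)−Q(16): -12≡14 → O
J(9)−M(12): -3≡23 → X
P(15)−Q(16): -1≡25 → Z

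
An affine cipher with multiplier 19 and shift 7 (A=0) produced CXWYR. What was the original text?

The inverse of 19 mod 26 is 11, since 19·11=209≡1. Apply D(y)=11·(y−7) mod 26:
C(2): 11·(2−7)=-55≡23 → X
X(23): 11·(23−7)=176≡20 → U
W(22): 11·(22−7)=165≡9 → J
Y(24): 11·(24−7)=187≡5 → F
R(17): 11·(17−7)=110≡6 → G

XUJFG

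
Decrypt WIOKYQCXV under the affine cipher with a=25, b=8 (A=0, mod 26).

MAUYKSGLN

The inverse of 25 mod 26 is 25, since 25·25=625≡1. Apply D(y)=25·(y−8) mod 26:
W(22): 25·(22−8)=350≡12 → M
I(8): 25·(8−8)=0 → A
O(14): 25·(14−8)=150≡20 → U
K(10): 25·(10−8)=50≡24 → Y
Y(24): 25·(24−8)=400≡10 → K
Q(16): 25·(16−8)=200≡18 → S
C(2): 25·(2−8)=-150≡6 → G
X(23): 25·(23−8)=375≡11 → L
V(21): 25·(21−8)=325≡13 → N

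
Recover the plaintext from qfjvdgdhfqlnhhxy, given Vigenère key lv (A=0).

Repeat the key across the ciphertext: lvlvlvlvlvlvlvlv
q(16)−l(11): 5 → f
f(5)−v(21): -16≡10 → k
j(9)−l(11): -2≡24 → y
v(21)−v(21): 0 → a
d(3)−l(11): -8≡18 → s
g(6)−v(21): -15≡11 → l
d(3)−l(11): -8≡18 → s
h(7)−v(21): -14≡12 → m
f(5)−l(11): -6≡20 → u
q(16)−v(21): -5≡21 → v
l(11)−l(11): 0 → a
n(13)−v(21): -8≡18 → s
h(7)−l(11): -4≡22 → w
h(7)−v(21): -14≡12 → m
x(23)−l(11): 12 → m
y(24)−v(21): 3 → d

fkyaslsmuvaswmmd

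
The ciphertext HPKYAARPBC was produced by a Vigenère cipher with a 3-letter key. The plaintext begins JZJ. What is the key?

YQB

Subtract each crib letter from the matching ciphertext letter (mod 26):
H(7)−J(9)=-2≡24 → Y
P(15)−Z(25)=-10≡16 → Q
K(10)−J(9)=1 → B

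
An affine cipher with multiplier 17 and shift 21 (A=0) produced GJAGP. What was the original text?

TKLTS

The inverse of 17 mod 26 is 23, since 17·23=391≡1. Apply D(y)=23·(y−21) mod 26:
G(6): 23·(6−21)=-345≡19 → T
J(9): 23·(9−21)=-276≡10 → K
A(0): 23·(0−21)=-483≡11 → L
G(6): 23·(6−21)=-345≡19 → T
P(15): 23·(15−21)=-138≡18 → S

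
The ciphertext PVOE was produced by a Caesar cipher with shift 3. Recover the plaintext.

P(15): 15−3=12 → M
V(21): 21−3=18 → S
O(14): 14−3=11 → L
E(4): 4−3=1 → B

MSLB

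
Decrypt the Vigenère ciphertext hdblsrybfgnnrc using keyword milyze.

Repeat the key across the ciphertext: milyzemilyzemi
h(7)−m(12): -5≡21 → v
d(3)−i(8): -5≡21 → v
b(1)−l(11): -10≡16 → q
l(11)−y(24): -13≡13 → n
s(18)−z(25): -7≡19 → t
r(17)−e(4): 13 → n
y(24)−m(12): 12 → m
b(1)−i(8): -7≡19 → t
f(5)−l(11): -6≡20 → u
g(6)−y(24): -18≡8 → i
n(13)−z(25): -12≡14 → o
n(13)−e(4): 9 → j
r(17)−m(12): 5 → f
c(2)−i(8): -6≡20 → u

vvqntnmtuiojfu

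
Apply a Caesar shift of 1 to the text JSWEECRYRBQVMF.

KTXFFDSZSCRWNG

J(9): 9+1=10 → K
S(18): 18+1=19 → T
W(22): 22+1=23 → X
E(4): 4+1=5 → F
E(4): 4+1=5 → F
C(2): 2+1=3 → D
R(17): 17+1=18 → S
Y(24): 24+1=25 → Z
R(17): 17+1=18 → S
B(1): 1+1=2 → C
Q(16): 16+1=17 → R
V(21): 21+1=22 → W
M(12): 12+1=13 → N
F(5): 5+1=6 → G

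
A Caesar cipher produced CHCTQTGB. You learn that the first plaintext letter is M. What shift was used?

16

From the crib: C(2)−M(12)=-10≡16, so the shift is 16.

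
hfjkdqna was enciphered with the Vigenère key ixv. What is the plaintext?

Repeat the key across the ciphertext: ixvixvix
h(7)−i(8): -1≡25 → z
f(5)−x(23): -18≡8 → i
j(9)−v(21): -12≡14 → o
k(10)−i(8): 2 → c
d(3)−x(23): -20≡6 → g
q(16)−v(21): -5≡21 → v
n(13)−i(8): 5 → f
a(0)−x(23): -23≡3 → d

ziocgvfd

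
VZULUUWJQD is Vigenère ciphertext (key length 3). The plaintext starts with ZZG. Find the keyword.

WAO

Subtract each crib letter from the matching ciphertext letter (mod 26):
V(21)−Z(25)=-4≡22 → W
Z(25)−Z(25)=0 → A
U(20)−G(6)=14 → O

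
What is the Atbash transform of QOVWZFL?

JLEDAUO

Q(16) → J(9)
O(14) → L(11)
V(21) → E(4)
W(22) → D(3)
Z(25) → A(0)
F(5) → U(20)
L(11) → O(14)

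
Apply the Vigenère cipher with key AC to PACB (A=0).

PCCD

Repeat the key across the message: ACAC
P(15)+A(0): 15 → P
A(0)+C(2): 2 → C
C(2)+A(0): 2 → C
B(1)+C(2): 3 → D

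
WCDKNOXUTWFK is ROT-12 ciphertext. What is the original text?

KQRYBCLIHKTY

W(22): 22−12=10 → K
C(2): 2−12=-10≡16 → Q
D(3): 3−12=-9≡17 → R
K(10): 10−12=-2≡24 → Y
N(13): 13−12=1 → B
O(14): 14−12=2 → C
X(23): 23−12=11 → L
U(20): 20−12=8 → I
T(19): 19−12=7 → H
W(22): 22−12=10 → K
F(5): 5−12=-7≡19 → T
K(10): 10−12=-2≡24 → Y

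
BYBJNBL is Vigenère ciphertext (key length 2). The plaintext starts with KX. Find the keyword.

Subtract each crib letter from the matching ciphertext letter (mod 26):
B(1)−K(10)=-9≡17 → R
Y(24)−X(23)=1 → B

RB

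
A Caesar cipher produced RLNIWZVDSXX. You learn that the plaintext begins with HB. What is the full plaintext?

From the crib: R(17)−H(7)=10, so the shift is 10.
Subtract 10 from each ciphertext letter:
R(17): 17−10=7 → H
L(11): 11−10=1 → B
N(13): 13−10=3 → D
I(8): 8−10=-2≡24 → Y
W(22): 22−10=12 → M
Z(25): 25−10=15 → P
V(21): 21−10=11 → L
D(3): 3−10=-7≡19 → T
S(18): 18−10=8 → I
X(23): 23−10=13 → N
X(23): 23−10=13 → N

HBDYMPLTINN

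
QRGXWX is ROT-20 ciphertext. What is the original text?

Q(16): 16−20=-4≡22 → W
R(17): 17−20=-3≡23 → X
G(6): 6−20=-14≡12 → M
X(23): 23−20=3 → D
W(22): 22−20=2 → C
X(23): 23−20=3 → D

WXMDCD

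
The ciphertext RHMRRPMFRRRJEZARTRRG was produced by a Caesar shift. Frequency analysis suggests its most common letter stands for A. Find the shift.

17

The most frequent ciphertext letter is R (appears 9 times).
R is position 17; A is position 0.
Shift = 17.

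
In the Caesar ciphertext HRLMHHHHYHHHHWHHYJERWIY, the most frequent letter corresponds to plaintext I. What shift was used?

The most frequent ciphertext letter is H (appears 11 times).
H is position 7; I is position 8.
Shift = -1≡25.

25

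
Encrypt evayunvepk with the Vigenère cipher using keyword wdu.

Repeat the key across the message: wduwduwduw
e(4)+w(22): 26≡0 → a
v(21)+d(3): 24 → y
a(0)+u(20): 20 → u
y(24)+w(22): 46≡20 → u
u(20)+d(3): 23 → x
n(13)+u(20): 33≡7 → h
v(21)+w(22): 43≡17 → r
e(4)+d(3): 7 → h
p(15)+u(20): 35≡9 → j
k(10)+w(22): 32≡6 → g

ayuuxhrhjg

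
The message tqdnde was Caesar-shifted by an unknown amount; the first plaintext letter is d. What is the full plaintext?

danxno

From the crib: t(19)−d(3)=16, so the shift is 16.
Subtract 16 from each ciphertext letter:
t(19): 19−16=3 → d
q(16): 16−16=0 → a
d(3): 3−16=-13≡13 → n
n(13): 13−16=-3≡23 → x
d(3): 3−16=-13≡13 → n
e(4): 4−16=-12≡14 → o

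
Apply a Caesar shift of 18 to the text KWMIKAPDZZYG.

K(10): 10+18=28≡2 → C
W(22): 22+18=40≡14 → O
M(12): 12+18=30≡4 → E
I(8): 8+18=26≡0 → A
K(10): 10+18=28≡2 → C
A(0): 0+18=18 → S
P(15): 15+18=33≡7 → H
D(3): 3+18=21 → V
Z(25): 25+18=43≡17 → R
Z(25): 25+18=43≡17 → R
Y(24): 24+18=42≡16 → Q
G(6): 6+18=24 → Y

COEACSHVRRQY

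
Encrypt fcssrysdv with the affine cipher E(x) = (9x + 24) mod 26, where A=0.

f(5): 9·5+24=69≡17 → r
c(2): 9·2+24=42≡16 → q
s(18): 9·18+24=186≡4 → e
s(18): 9·18+24=186≡4 → e
r(17): 9·17+24=177≡21 → v
y(24): 9·24+24=240≡6 → g
s(18): 9·18+24=186≡4 → e
d(3): 9·3+24=51≡25 → z
v(21): 9·21+24=213≡5 → f

rqeevgezf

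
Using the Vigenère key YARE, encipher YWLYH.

WWCCF

Repeat the key across the message: YAREY
Y(24)+Y(24): 48≡22 → W
W(22)+A(0): 22 → W
L(11)+R(17): 28≡2 → C
Y(24)+E(4): 28≡2 → C
H(7)+Y(24): 31≡5 → F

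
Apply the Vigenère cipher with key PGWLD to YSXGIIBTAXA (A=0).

Repeat the key across the message: PGWLDPGWLDP
Y(24)+P(15): 39≡13 → N
S(18)+G(6): 24 → Y
X(23)+W(22): 45≡19 → T
G(6)+L(11): 17 → R
I(8)+D(3): 11 → L
I(8)+P(15): 23 → X
B(1)+G(6): 7 → H
T(19)+W(22): 41≡15 → P
A(0)+L(11): 11 → L
X(23)+D(3): 26≡0 → A
A(0)+P(15): 15 → P

NYTRLXHPLAP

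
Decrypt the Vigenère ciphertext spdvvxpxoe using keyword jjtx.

Repeat the key across the ciphertext: jjtxjjtxjj
s(18)−j(9): 9 → j
p(15)−j(9): 6 → g
d(3)−t(19): -16≡10 → k
v(21)−x(23): -2≡24 → y
v(21)−j(9): 12 → m
x(23)−j(9): 14 → o
p(15)−t(19): -4≡22 → w
x(23)−x(23): 0 → a
o(14)−j(9): 5 → f
e(4)−j(9): -5≡21 → v

jgkymowafv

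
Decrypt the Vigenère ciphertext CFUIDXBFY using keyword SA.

KFCILXJFG

Repeat the key across the ciphertext: SASASASAS
C(2)−S(18): -16≡10 → K
F(5)−A(0): 5 → F
U(20)−S(18): 2 → C
I(8)−A(0): 8 → I
D(3)−S(18): -15≡11 → L
X(23)−A(0): 23 → X
B(1)−S(18): -17≡9 → J
F(5)−A(0): 5 → F
Y(24)−S(18): 6 → G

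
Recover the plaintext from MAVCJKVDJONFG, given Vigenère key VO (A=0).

Repeat the key across the ciphertext: VOVOVOVOVOVOV
M(12)−V(21): -9≡17 → R
A(0)−O(14): -14≡12 → M
V(21)−V(21): 0 → A
C(2)−O(14): -12≡14 → O
J(9)−V(21): -12≡14 → O
K(10)−O(14): -4≡22 → W
V(21)−V(21): 0 → A
D(3)−O(14): -11≡15 → P
J(9)−V(21): -12≡14 → O
O(14)−O(14): 0 → A
N(13)−V(21): -8≡18 → S
F(5)−O(14): -9≡17 → R
G(6)−V(21): -15≡11 → L

RMAOOWAPOASRL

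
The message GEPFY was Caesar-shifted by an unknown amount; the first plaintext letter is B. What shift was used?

5

From the crib: G(6)−B(1)=5, so the shift is 5.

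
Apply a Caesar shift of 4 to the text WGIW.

AKMA

W(22): 22+4=26≡0 → A
G(6): 6+4=10 → K
I(8): 8+4=12 → M
W(22): 22+4=26≡0 → A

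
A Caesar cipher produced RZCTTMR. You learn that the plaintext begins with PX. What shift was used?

From the crib: R(17)−P(15)=2, so the shift is 2.

2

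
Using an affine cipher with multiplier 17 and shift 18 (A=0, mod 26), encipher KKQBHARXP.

K(10): 17·10+18=188≡6 → G
K(10): 17·10+18=188≡6 → G
Q(16): 17·16+18=290≡4 → E
B(1): 17·1+18=35≡9 → J
H(7): 17·7+18=137≡7 → H
A(0): 17·0+18=18 → S
R(17): 17·17+18=307≡21 → V
X(23): 17·23+18=409≡19 → T
P(15): 17·15+18=273≡13 → N

GGEJHSVTN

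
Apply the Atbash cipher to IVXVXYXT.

I(8) → R(17)
V(21) → E(4)
X(23) → C(2)
V(21) → E(4)
X(23) → C(2)
Y(24) → B(1)
X(23) → C(2)
T(19) → G(6)

RECECBCG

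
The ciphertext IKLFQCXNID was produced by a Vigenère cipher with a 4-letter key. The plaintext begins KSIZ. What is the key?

YSDG

Subtract each crib letter from the matching ciphertext letter (mod 26):
I(8)−K(10)=-2≡24 → Y
K(10)−S(18)=-8≡18 → S
L(11)−I(8)=3 → D
F(5)−Z(25)=-20≡6 → G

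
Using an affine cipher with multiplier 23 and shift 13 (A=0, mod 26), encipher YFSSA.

Y(24): 23·24+13=565≡19 → T
F(5): 23·5+13=128≡24 → Y
S(18): 23·18+13=427≡11 → L
S(18): 23·18+13=427≡11 → L
A(0): 23·0+13=13 → N

TYLLN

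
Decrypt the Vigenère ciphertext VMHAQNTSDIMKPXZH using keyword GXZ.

PPIUTONVECPLJAAB

Repeat the key across the ciphertext: GXZGXZGXZGXZGXZG
V(21)−G(6): 15 → P
M(12)−X(23): -11≡15 → P
H(7)−Z(25): -18≡8 → I
A(0)−G(6): -6≡20 → U
Q(16)−X(23): -7≡19 → T
N(13)−Z(25): -12≡14 → O
T(19)−G(6): 13 → N
S(18)−X(23): -5≡21 → V
D(3)−Z(25): -22≡4 → E
I(8)−G(6): 2 → C
M(12)−X(23): -11≡15 → P
K(10)−Z(25): -15≡11 → L
P(15)−G(6): 9 → J
X(23)−X(23): 0 → A
Z(25)−Z(25): 0 → A
H(7)−G(6): 1 → B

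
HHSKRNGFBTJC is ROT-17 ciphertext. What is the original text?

QQBTAWPOKCSL

H(7): 7−17=-10≡16 → Q
H(7): 7−17=-10≡16 → Q
S(18): 18−17=1 → B
K(10): 10−17=-7≡19 → T
R(17): 17−17=0 → A
N(13): 13−17=-4≡22 → W
G(6): 6−17=-11≡15 → P
F(5): 5−17=-12≡14 → O
B(1): 1−17=-16≡10 → K
T(19): 19−17=2 → C
J(9): 9−17=-8≡18 → S
C(2): 2−17=-15≡11 → L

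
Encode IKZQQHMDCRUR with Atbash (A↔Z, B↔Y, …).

I(8) → R(17)
K(10) → P(15)
Z(25) → A(0)
Q(16) → J(9)
Q(16) → J(9)
H(7) → S(18)
M(12) → N(13)
D(3) → W(22)
C(2) → X(23)
R(17) → I(8)
U(20) → F(5)
R(17) → I(8)

RPAJJSNWXIFI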